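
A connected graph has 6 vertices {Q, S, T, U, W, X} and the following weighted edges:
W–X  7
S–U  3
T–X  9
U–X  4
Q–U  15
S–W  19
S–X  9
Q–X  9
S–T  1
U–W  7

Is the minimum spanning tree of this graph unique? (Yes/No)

Kruskal's algorithm — process edges by increasing weight (ties by edge label):
S–T (1): add — endpoints in different components.
S–U (3): add — endpoints in different components.
U–X (4): add — endpoints in different components.
U–W (7): add — endpoints in different components.
W–X (7): skip — X and W already connected.
Q–X (9): add — endpoints in different components.
Non-tree edge W–X has weight 7, equal to the heaviest edge on its tree cycle — swapping gives another MST of the same weight. Not unique.

No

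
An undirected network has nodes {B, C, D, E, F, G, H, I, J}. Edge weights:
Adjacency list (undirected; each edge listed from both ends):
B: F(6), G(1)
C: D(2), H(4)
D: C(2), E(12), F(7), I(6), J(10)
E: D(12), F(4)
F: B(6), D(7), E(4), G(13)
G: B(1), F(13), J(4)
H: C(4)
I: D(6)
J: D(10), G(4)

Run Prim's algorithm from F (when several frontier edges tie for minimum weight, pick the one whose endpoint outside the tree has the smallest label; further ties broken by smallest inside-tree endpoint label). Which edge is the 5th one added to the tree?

Prim, starting at F.
Step 1: frontier [E–F 4, B–F 6, D–F 7, F–G 13] → take E–F (4); add E.
Step 2: frontier [D–E 12, B–F 6, D–F 7, F–G 13] → take B–F (6); add B.
Step 3: frontier [B–G 1, D–E 12, D–F 7, F–G 13] → take B–G (1); add G.
Step 4: frontier [D–E 12, D–F 7, G–J 4] → take G–J (4); add J.
Step 5: frontier [D–E 12, D–F 7, D–J 10] → take D–F (7); add D.
Step 6: frontier [C–D 2, D–I 6] → take C–D (2); add C.
Step 7: frontier [C–H 4, D–I 6] → take C–H (4); add H.
Step 8: frontier [D–I 6] → take D–I (6); add I.
The 5th edge added is D–F.

D-F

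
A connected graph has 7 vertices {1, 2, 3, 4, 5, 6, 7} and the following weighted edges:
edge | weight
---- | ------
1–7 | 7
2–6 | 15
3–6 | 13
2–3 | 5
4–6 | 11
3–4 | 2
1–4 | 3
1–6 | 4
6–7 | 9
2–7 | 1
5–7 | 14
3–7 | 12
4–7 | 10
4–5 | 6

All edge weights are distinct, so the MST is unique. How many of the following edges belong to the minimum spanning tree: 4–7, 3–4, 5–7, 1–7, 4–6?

1

Kruskal's algorithm — process edges by increasing weight (ties by edge label):
2–7 (1): add. Components now {1} {2,7} {3} {4} {5} {6}
3–4 (2): add. Components now {1} {2,7} {3,4} {5} {6}
1–4 (3): add. Components now {1,3,4} {2,7} {5} {6}
1–6 (4): add. Components now {1,3,4,6} {2,7} {5}
2–3 (5): add. Components now {1,2,3,4,6,7} {5}
4–5 (6): add. Components now {1,2,3,4,5,6,7}
MST edge set: {2–7, 3–4, 1–4, 1–6, 2–3, 4–5}.
Of the listed edges, {3–4} are in the MST → 1.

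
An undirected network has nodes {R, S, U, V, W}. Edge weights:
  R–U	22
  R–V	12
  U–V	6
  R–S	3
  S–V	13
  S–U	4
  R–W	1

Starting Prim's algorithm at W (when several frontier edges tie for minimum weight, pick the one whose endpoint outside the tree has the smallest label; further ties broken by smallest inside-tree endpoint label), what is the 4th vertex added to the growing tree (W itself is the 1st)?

Grow the tree from W using Prim:
Step 1: cheapest edge leaving the tree is R–W (1); add R.
Step 2: cheapest edge leaving the tree is R–S (3); add S.
Step 3: cheapest edge leaving the tree is S–U (4); add U.
Step 4: cheapest edge leaving the tree is U–V (6); add V.
Vertex order: W, R, S, U, V. The 4th vertex is U.

U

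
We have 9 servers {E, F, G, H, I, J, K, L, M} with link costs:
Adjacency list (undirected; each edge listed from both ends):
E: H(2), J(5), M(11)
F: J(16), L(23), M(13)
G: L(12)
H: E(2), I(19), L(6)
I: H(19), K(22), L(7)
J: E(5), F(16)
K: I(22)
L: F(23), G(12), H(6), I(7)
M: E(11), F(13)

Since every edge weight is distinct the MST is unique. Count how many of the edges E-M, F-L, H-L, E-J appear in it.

Kruskal: consider edges lightest-first.
E-H (2): add — endpoints in different components.
E-J (5): add — endpoints in different components.
H-L (6): add — endpoints in different components.
I-L (7): add — endpoints in different components.
E-M (11): add — endpoints in different components.
G-L (12): add — endpoints in different components.
F-M (13): add — endpoints in different components.
F-J (16): skip — F and J already connected.
H-I (19): skip — H and I already connected.
I-K (22): add — endpoints in different components.
MST edge set: {E-H, E-J, H-L, I-L, E-M, G-L, F-M, I-K}.
Of the listed edges, {E-M, H-L, E-J} are in the MST → 3.

3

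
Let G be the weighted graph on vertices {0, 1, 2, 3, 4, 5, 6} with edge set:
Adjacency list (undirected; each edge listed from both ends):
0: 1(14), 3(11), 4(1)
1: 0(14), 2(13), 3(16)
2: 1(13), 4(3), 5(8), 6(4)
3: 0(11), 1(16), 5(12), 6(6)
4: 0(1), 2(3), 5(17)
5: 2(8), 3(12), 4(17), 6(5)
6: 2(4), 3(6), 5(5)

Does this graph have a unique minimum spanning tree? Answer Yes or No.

Yes

Sort edges by weight, then run Kruskal:
0—4 (1): add — endpoints in different components.
2—4 (3): add — endpoints in different components.
2—6 (4): add — endpoints in different components.
5—6 (5): add — endpoints in different components.
3—6 (6): add — endpoints in different components.
2—5 (8): skip — 2 and 5 already connected.
0—3 (11): skip — 0 and 3 already connected.
3—5 (12): skip — 3 and 5 already connected.
1—2 (13): add — endpoints in different components.
Every non-tree edge has weight strictly greater than the heaviest edge on the tree path between its endpoints, so the MST is unique.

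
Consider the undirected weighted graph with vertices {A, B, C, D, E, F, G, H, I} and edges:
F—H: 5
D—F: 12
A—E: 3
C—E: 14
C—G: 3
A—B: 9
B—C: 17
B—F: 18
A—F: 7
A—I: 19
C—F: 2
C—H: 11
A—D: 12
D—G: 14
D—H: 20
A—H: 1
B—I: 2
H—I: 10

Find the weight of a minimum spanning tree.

Prim's algorithm from A:
Step 1: cheapest edge leaving the tree is A—H (1); add H.
Step 2: cheapest edge leaving the tree is A—E (3); add E.
Step 3: cheapest edge leaving the tree is F—H (5); add F.
Step 4: cheapest edge leaving the tree is C—F (2); add C.
Step 5: cheapest edge leaving the tree is C—G (3); add G.
Step 6: cheapest edge leaving the tree is A—B (9); add B.
Step 7: cheapest edge leaving the tree is B—I (2); add I.
Step 8: cheapest edge leaving the tree is A—D (12); add D.
MST edges: A—H, A—E, F—H, C—F, C—G, A—B, B—I, A—D; total weight 1+3+5+2+3+9+2+12 = 37.

37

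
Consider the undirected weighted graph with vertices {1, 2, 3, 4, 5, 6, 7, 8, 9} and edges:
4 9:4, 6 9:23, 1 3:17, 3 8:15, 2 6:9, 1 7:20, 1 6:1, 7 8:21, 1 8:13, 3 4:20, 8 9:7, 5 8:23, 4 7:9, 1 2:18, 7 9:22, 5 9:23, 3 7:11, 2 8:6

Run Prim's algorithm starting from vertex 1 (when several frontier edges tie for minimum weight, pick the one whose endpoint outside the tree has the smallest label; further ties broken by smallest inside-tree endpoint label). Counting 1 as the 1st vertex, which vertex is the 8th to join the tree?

Grow the tree from 1 using Prim:
Step 1: cheapest edge leaving the tree is 1 6 (1); add 6.
Step 2: cheapest edge leaving the tree is 2 6 (9); add 2.
Step 3: cheapest edge leaving the tree is 2 8 (6); add 8.
Step 4: cheapest edge leaving the tree is 8 9 (7); add 9.
Step 5: cheapest edge leaving the tree is 4 9 (4); add 4.
Step 6: cheapest edge leaving the tree is 4 7 (9); add 7.
Step 7: cheapest edge leaving the tree is 3 7 (11); add 3.
Step 8: cheapest edge leaving the tree is 5 8 (23); add 5.
Vertex order: 1, 6, 2, 8, 9, 4, 7, 3, 5. The 8th vertex is 3.

3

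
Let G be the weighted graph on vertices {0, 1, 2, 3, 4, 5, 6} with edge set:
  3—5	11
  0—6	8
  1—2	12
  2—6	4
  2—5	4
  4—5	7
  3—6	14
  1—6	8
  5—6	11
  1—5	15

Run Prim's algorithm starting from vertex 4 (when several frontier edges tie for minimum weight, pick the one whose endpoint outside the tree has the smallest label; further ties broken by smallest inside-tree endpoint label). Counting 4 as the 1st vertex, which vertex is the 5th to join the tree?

0

Prim, starting at 4.
Step 1: cheapest edge leaving the tree is 4—5 (7); add 5.
Step 2: cheapest edge leaving the tree is 2—5 (4); add 2.
Step 3: cheapest edge leaving the tree is 2—6 (4); add 6.
Step 4: cheapest edge leaving the tree is 0—6 (8); add 0.
Step 5: cheapest edge leaving the tree is 1—6 (8); add 1.
Step 6: cheapest edge leaving the tree is 3—5 (11); add 3.
Vertex order: 4, 5, 2, 6, 0, 1, 3. The 5th vertex is 0.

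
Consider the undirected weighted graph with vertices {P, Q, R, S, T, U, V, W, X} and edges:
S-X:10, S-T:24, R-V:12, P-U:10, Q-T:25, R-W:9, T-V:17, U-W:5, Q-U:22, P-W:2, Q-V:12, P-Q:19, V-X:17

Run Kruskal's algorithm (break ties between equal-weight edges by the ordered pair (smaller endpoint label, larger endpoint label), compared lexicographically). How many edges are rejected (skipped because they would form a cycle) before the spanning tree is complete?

1

Sort edges by weight, then run Kruskal:
P-W (2): add — endpoints in different components.
U-W (5): add — endpoints in different components.
R-W (9): add — endpoints in different components.
P-U (10): skip — U and P already connected.
S-X (10): add — endpoints in different components.
Q-V (12): add — endpoints in different components.
R-V (12): add — endpoints in different components.
T-V (17): add — endpoints in different components.
V-X (17): add — endpoints in different components.
Edges rejected before the tree was complete: 1.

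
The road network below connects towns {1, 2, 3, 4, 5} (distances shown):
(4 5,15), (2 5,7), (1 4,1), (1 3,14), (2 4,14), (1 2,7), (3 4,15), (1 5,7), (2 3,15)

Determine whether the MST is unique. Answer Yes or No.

No

Sort edges by weight, then run Kruskal:
1 4 (1): add. Components now {1,4} {2} {3} {5}
1 2 (7): add. Components now {1,2,4} {3} {5}
1 5 (7): add. Components now {1,2,4,5} {3}
2 5 (7): skip — 2 and 5 already connected.
1 3 (14): add. Components now {1,2,3,4,5}
Non-tree edge 2 5 has weight 7, equal to the heaviest edge on its tree cycle — swapping gives another MST of the same weight. Not unique.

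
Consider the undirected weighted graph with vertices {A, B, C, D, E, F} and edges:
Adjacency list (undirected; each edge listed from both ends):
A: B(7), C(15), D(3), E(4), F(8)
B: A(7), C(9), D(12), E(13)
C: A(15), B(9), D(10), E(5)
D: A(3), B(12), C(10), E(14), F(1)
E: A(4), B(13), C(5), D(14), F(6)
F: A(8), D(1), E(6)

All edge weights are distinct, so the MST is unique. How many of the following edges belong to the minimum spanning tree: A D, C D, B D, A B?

Kruskal's algorithm — process edges by increasing weight (ties by edge label):
D F (1): add — endpoints in different components.
A D (3): add — endpoints in different components.
A E (4): add — endpoints in different components.
C E (5): add — endpoints in different components.
E F (6): skip — E and F already connected.
A B (7): add — endpoints in different components.
MST edge set: {D F, A D, A E, C E, A B}.
Of the listed edges, {A D, A B} are in the MST → 2.

2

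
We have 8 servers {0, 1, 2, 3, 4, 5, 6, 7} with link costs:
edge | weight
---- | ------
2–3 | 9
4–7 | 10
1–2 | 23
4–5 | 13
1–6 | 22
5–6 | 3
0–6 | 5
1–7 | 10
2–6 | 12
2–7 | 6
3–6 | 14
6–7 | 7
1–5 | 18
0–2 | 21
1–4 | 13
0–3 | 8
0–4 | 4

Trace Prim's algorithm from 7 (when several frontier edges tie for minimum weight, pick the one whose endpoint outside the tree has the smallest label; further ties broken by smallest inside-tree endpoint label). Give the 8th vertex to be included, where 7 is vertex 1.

1

Prim, starting at 7.
Step 1: cheapest edge leaving the tree is 2–7 (6); add 2.
Step 2: cheapest edge leaving the tree is 6–7 (7); add 6.
Step 3: cheapest edge leaving the tree is 5–6 (3); add 5.
Step 4: cheapest edge leaving the tree is 0–6 (5); add 0.
Step 5: cheapest edge leaving the tree is 0–4 (4); add 4.
Step 6: cheapest edge leaving the tree is 0–3 (8); add 3.
Step 7: cheapest edge leaving the tree is 1–7 (10); add 1.
Vertex order: 7, 2, 6, 5, 0, 4, 3, 1. The 8th vertex is 1.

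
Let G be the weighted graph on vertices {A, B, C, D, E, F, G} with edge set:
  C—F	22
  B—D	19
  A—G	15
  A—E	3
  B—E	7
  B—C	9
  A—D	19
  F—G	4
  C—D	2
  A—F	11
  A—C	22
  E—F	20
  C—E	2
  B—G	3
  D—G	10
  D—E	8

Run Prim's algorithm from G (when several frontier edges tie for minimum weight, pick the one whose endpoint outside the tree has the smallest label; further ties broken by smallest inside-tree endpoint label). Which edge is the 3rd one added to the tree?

Prim's algorithm from G:
Step 1: cheapest edge leaving the tree is B—G (3); add B.
Step 2: cheapest edge leaving the tree is F—G (4); add F.
Step 3: cheapest edge leaving the tree is B—E (7); add E.
Step 4: cheapest edge leaving the tree is C—E (2); add C.
Step 5: cheapest edge leaving the tree is C—D (2); add D.
Step 6: cheapest edge leaving the tree is A—E (3); add A.
The 3rd edge added is B—E.

B-E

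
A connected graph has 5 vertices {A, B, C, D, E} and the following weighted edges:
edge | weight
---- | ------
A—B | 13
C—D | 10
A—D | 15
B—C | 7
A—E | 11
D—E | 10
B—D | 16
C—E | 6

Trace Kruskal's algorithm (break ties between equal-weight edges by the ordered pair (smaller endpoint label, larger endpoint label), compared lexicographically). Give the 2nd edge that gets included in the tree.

Sort edges by weight, then run Kruskal:
C—E (6): add — endpoints in different components.
B—C (7): add — endpoints in different components.
C—D (10): add — endpoints in different components.
D—E (10): skip — D and E already connected.
A—E (11): add — endpoints in different components.
The 2nd edge added is B—C.

B-C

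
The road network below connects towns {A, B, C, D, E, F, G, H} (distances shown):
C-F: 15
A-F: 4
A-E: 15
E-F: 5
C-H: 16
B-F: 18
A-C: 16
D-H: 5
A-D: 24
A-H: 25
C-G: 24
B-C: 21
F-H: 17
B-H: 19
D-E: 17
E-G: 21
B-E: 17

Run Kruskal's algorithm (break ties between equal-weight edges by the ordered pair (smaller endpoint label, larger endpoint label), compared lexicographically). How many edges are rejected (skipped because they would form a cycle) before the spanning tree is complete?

Kruskal: consider edges lightest-first.
A-F (4): add — endpoints in different components.
D-H (5): add — endpoints in different components.
E-F (5): add — endpoints in different components.
A-E (15): skip — A and E already connected.
C-F (15): add — endpoints in different components.
A-C (16): skip — A and C already connected.
C-H (16): add — endpoints in different components.
B-E (17): add — endpoints in different components.
D-E (17): skip — D and E already connected.
F-H (17): skip — F and H already connected.
B-F (18): skip — B and F already connected.
B-H (19): skip — B and H already connected.
B-C (21): skip — B and C already connected.
E-G (21): add — endpoints in different components.
Edges rejected before the tree was complete: 7.

7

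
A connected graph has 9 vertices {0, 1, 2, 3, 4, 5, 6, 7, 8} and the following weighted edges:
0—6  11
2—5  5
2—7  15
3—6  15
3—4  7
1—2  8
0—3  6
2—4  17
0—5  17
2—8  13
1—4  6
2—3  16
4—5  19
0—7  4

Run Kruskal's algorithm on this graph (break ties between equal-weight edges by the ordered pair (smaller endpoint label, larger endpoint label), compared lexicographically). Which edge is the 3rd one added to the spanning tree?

Kruskal's algorithm — process edges by increasing weight (ties by edge label):
0—7 (4): add — endpoints in different components.
2—5 (5): add — endpoints in different components.
0—3 (6): add — endpoints in different components.
1—4 (6): add — endpoints in different components.
3—4 (7): add — endpoints in different components.
1—2 (8): add — endpoints in different components.
0—6 (11): add — endpoints in different components.
2—8 (13): add — endpoints in different components.
The 3rd edge added is 0—3.

0-3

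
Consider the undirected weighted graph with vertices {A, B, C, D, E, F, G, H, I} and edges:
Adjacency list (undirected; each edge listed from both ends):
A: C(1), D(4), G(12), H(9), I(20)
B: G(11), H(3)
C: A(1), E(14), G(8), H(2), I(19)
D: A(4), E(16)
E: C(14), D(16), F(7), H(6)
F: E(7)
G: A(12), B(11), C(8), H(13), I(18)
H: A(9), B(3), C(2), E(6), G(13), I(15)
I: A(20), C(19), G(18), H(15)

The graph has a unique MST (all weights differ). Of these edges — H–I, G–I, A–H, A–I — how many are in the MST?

1

Kruskal's algorithm — process edges by increasing weight (ties by edge label):
A–C (1): add — endpoints in different components.
C–H (2): add — endpoints in different components.
B–H (3): add — endpoints in different components.
A–D (4): add — endpoints in different components.
E–H (6): add — endpoints in different components.
E–F (7): add — endpoints in different components.
C–G (8): add — endpoints in different components.
A–H (9): skip — A and H already connected.
B–G (11): skip — B and G already connected.
A–G (12): skip — A and G already connected.
G–H (13): skip — G and H already connected.
C–E (14): skip — C and E already connected.
H–I (15): add — endpoints in different components.
MST edge set: {A–C, C–H, B–H, A–D, E–H, E–F, C–G, H–I}.
Of the listed edges, {H–I} are in the MST → 1.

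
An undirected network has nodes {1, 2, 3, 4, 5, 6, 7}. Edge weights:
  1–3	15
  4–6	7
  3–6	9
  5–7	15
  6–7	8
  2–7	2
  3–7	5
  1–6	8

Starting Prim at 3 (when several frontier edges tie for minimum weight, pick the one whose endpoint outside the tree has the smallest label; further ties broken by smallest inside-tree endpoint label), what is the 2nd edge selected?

Prim, starting at 3.
Step 1: cheapest edge leaving the tree is 3–7 (5); add 7.
Step 2: cheapest edge leaving the tree is 2–7 (2); add 2.
Step 3: cheapest edge leaving the tree is 6–7 (8); add 6.
Step 4: cheapest edge leaving the tree is 4–6 (7); add 4.
Step 5: cheapest edge leaving the tree is 1–6 (8); add 1.
Step 6: cheapest edge leaving the tree is 5–7 (15); add 5.
The 2nd edge added is 2–7.

2-7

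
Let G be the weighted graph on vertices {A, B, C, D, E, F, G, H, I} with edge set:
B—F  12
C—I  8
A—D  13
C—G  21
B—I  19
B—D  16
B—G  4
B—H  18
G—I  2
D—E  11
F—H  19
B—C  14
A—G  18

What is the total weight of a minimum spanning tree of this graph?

Grow the tree from F using Prim:
Step 1: frontier [B—F 12, F—H 19] → take B—F (12); add B.
Step 2: frontier [B—G 4, B—C 14, B—D 16, B—H 18, B—I 19, F—H 19] → take B—G (4); add G.
Step 3: frontier [B—C 14, B—D 16, B—H 18, B—I 19, F—H 19, G—I 2, A—G 18, C—G 21] → take G—I (2); add I.
Step 4: frontier [B—C 14, B—D 16, B—H 18, F—H 19, A—G 18, C—G 21, C—I 8] → take C—I (8); add C.
Step 5: frontier [B—D 16, B—H 18, F—H 19, A—G 18] → take B—D (16); add D.
Step 6: frontier [B—H 18, D—E 11, A—D 13, F—H 19, A—G 18] → take D—E (11); add E.
Step 7: frontier [B—H 18, A—D 13, F—H 19, A—G 18] → take A—D (13); add A.
Step 8: frontier [B—H 18, F—H 19] → take B—H (18); add H.
MST edges: B—F, B—G, G—I, C—I, B—D, D—E, A—D, B—H; total weight 12+4+2+8+16+11+13+18 = 84.

84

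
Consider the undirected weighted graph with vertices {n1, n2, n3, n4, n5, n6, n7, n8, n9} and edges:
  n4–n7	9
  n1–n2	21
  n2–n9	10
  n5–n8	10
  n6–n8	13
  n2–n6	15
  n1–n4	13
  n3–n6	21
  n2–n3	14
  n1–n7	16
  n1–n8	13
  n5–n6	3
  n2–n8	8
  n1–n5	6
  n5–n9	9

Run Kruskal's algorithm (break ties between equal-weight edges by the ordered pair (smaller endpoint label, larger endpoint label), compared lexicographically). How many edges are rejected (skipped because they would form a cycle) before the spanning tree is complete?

Kruskal: consider edges lightest-first.
n5–n6 (3): add — endpoints in different components.
n1–n5 (6): add — endpoints in different components.
n2–n8 (8): add — endpoints in different components.
n4–n7 (9): add — endpoints in different components.
n5–n9 (9): add — endpoints in different components.
n2–n9 (10): add — endpoints in different components.
n5–n8 (10): skip — n8 and n5 already connected.
n1–n4 (13): add — endpoints in different components.
n1–n8 (13): skip — n8 and n1 already connected.
n6–n8 (13): skip — n8 and n6 already connected.
n2–n3 (14): add — endpoints in different components.
Edges rejected before the tree was complete: 3.

3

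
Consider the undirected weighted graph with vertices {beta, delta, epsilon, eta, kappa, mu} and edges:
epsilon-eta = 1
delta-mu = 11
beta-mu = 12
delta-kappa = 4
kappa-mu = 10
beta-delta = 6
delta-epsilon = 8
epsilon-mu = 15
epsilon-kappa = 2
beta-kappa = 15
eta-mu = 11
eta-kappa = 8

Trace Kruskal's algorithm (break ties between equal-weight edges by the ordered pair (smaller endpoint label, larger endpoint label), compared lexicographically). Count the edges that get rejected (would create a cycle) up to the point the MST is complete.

2

Kruskal's algorithm — process edges by increasing weight (ties by edge label):
epsilon-eta (1): add — endpoints in different components.
epsilon-kappa (2): add — endpoints in different components.
delta-kappa (4): add — endpoints in different components.
beta-delta (6): add — endpoints in different components.
delta-epsilon (8): skip — epsilon and delta already connected.
eta-kappa (8): skip — eta and kappa already connected.
kappa-mu (10): add — endpoints in different components.
Edges rejected before the tree was complete: 2.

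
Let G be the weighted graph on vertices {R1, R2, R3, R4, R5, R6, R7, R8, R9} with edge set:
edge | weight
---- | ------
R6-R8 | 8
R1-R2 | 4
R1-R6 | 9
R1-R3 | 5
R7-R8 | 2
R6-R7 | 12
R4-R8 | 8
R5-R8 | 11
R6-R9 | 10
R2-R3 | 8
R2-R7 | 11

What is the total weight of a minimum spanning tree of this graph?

Kruskal: consider edges lightest-first.
R7-R8 (2): add — endpoints in different components.
R1-R2 (4): add — endpoints in different components.
R1-R3 (5): add — endpoints in different components.
R2-R3 (8): skip — R2 and R3 already connected.
R4-R8 (8): add — endpoints in different components.
R6-R8 (8): add — endpoints in different components.
R1-R6 (9): add — endpoints in different components.
R6-R9 (10): add — endpoints in different components.
R2-R7 (11): skip — R7 and R2 already connected.
R5-R8 (11): add — endpoints in different components.
MST edges: R7-R8, R1-R2, R1-R3, R4-R8, R6-R8, R1-R6, R6-R9, R5-R8; total weight 2+4+5+8+8+9+10+11 = 57.

57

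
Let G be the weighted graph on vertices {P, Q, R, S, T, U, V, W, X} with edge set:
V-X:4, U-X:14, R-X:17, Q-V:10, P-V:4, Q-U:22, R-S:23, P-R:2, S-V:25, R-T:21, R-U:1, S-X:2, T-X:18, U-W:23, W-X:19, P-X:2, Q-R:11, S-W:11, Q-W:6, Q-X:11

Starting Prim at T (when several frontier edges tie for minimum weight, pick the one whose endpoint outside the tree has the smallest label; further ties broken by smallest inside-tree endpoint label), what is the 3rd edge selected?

P-R

Prim, starting at T.
Step 1: cheapest edge leaving the tree is T-X (18); add X.
Step 2: cheapest edge leaving the tree is P-X (2); add P.
Step 3: cheapest edge leaving the tree is P-R (2); add R.
Step 4: cheapest edge leaving the tree is R-U (1); add U.
Step 5: cheapest edge leaving the tree is S-X (2); add S.
Step 6: cheapest edge leaving the tree is P-V (4); add V.
Step 7: cheapest edge leaving the tree is Q-V (10); add Q.
Step 8: cheapest edge leaving the tree is Q-W (6); add W.
The 3rd edge added is P-R.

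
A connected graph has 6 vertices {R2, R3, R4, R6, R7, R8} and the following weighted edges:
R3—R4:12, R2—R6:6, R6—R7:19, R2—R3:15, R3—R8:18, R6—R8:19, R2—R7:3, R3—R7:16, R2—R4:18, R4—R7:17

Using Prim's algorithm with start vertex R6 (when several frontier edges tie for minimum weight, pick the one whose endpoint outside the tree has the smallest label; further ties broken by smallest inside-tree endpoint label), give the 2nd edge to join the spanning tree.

R2-R7

Prim, starting at R6.
Step 1: frontier [R2—R6 6, R6—R7 19, R6—R8 19] → take R2—R6 (6); add R2.
Step 2: frontier [R2—R7 3, R2—R3 15, R2—R4 18, R6—R7 19, R6—R8 19] → take R2—R7 (3); add R7.
Step 3: frontier [R2—R3 15, R2—R4 18, R6—R8 19, R3—R7 16, R4—R7 17] → take R2—R3 (15); add R3.
Step 4: frontier [R2—R4 18, R3—R4 12, R3—R8 18, R6—R8 19, R4—R7 17] → take R3—R4 (12); add R4.
Step 5: frontier [R3—R8 18, R6—R8 19] → take R3—R8 (18); add R8.
The 2nd edge added is R2—R7.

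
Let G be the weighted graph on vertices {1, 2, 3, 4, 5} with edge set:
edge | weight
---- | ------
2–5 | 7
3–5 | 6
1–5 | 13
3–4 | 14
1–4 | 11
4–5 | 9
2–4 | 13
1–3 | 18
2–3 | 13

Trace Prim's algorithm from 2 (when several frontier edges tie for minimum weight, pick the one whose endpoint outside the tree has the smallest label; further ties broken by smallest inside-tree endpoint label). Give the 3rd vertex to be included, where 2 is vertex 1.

3

Grow the tree from 2 using Prim:
Step 1: cheapest edge leaving the tree is 2–5 (7); add 5.
Step 2: cheapest edge leaving the tree is 3–5 (6); add 3.
Step 3: cheapest edge leaving the tree is 4–5 (9); add 4.
Step 4: cheapest edge leaving the tree is 1–4 (11); add 1.
Vertex order: 2, 5, 3, 4, 1. The 3rd vertex is 3.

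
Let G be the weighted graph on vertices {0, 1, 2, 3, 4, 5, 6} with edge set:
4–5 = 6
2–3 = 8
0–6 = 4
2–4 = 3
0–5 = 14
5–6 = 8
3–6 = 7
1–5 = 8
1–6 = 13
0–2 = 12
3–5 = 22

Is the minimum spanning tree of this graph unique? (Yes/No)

No

Kruskal's algorithm — process edges by increasing weight (ties by edge label):
2–4 (3): add — endpoints in different components.
0–6 (4): add — endpoints in different components.
4–5 (6): add — endpoints in different components.
3–6 (7): add — endpoints in different components.
1–5 (8): add — endpoints in different components.
2–3 (8): add — endpoints in different components.
Non-tree edge 5–6 has weight 8, equal to the heaviest edge on its tree cycle — swapping gives another MST of the same weight. Not unique.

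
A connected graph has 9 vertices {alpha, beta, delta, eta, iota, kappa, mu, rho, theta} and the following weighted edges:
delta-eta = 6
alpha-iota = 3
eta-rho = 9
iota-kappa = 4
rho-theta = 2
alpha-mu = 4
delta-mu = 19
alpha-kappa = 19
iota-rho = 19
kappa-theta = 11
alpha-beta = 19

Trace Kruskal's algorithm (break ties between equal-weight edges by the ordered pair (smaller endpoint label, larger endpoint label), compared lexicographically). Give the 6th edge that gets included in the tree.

eta-rho

Kruskal: consider edges lightest-first.
rho-theta (2): add — endpoints in different components.
alpha-iota (3): add — endpoints in different components.
alpha-mu (4): add — endpoints in different components.
iota-kappa (4): add — endpoints in different components.
delta-eta (6): add — endpoints in different components.
eta-rho (9): add — endpoints in different components.
kappa-theta (11): add — endpoints in different components.
alpha-beta (19): add — endpoints in different components.
The 6th edge added is eta-rho.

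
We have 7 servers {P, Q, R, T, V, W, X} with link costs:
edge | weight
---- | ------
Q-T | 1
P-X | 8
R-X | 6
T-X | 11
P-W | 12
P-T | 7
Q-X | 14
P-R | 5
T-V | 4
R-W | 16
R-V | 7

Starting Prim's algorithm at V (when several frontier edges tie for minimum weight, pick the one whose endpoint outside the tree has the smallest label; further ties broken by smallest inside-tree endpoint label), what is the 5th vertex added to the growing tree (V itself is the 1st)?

R

Prim, starting at V.
Step 1: cheapest edge leaving the tree is T-V (4); add T.
Step 2: cheapest edge leaving the tree is Q-T (1); add Q.
Step 3: cheapest edge leaving the tree is P-T (7); add P.
Step 4: cheapest edge leaving the tree is P-R (5); add R.
Step 5: cheapest edge leaving the tree is R-X (6); add X.
Step 6: cheapest edge leaving the tree is P-W (12); add W.
Vertex order: V, T, Q, P, R, X, W. The 5th vertex is R.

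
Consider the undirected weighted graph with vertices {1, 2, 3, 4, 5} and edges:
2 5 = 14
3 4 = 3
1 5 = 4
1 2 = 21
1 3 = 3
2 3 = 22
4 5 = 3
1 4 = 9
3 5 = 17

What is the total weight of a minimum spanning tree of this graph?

Grow the tree from 2 using Prim:
Step 1: cheapest edge leaving the tree is 2 5 (14); add 5.
Step 2: cheapest edge leaving the tree is 4 5 (3); add 4.
Step 3: cheapest edge leaving the tree is 3 4 (3); add 3.
Step 4: cheapest edge leaving the tree is 1 3 (3); add 1.
MST edges: 2 5, 4 5, 3 4, 1 3; total weight 14+3+3+3 = 23.

23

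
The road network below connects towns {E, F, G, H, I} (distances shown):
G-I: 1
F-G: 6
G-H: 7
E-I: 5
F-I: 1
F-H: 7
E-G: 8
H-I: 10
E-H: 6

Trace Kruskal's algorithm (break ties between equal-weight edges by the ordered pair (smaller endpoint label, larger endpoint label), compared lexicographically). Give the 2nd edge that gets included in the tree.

Kruskal's algorithm — process edges by increasing weight (ties by edge label):
F-I (1): add. Components now {E} {F,I} {G} {H}
G-I (1): add. Components now {E} {F,G,I} {H}
E-I (5): add. Components now {E,F,G,I} {H}
E-H (6): add. Components now {E,F,G,H,I}
The 2nd edge added is G-I.

G-I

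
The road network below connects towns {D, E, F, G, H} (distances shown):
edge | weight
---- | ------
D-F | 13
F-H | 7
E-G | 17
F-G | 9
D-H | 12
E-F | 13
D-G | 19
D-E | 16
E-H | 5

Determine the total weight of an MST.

33

Kruskal's algorithm — process edges by increasing weight (ties by edge label):
E-H (5): add. Components now {D} {E,H} {F} {G}
F-H (7): add. Components now {D} {E,F,H} {G}
F-G (9): add. Components now {D} {E,F,G,H}
D-H (12): add. Components now {D,E,F,G,H}
MST edges: E-H, F-H, F-G, D-H; total weight 5+7+9+12 = 33.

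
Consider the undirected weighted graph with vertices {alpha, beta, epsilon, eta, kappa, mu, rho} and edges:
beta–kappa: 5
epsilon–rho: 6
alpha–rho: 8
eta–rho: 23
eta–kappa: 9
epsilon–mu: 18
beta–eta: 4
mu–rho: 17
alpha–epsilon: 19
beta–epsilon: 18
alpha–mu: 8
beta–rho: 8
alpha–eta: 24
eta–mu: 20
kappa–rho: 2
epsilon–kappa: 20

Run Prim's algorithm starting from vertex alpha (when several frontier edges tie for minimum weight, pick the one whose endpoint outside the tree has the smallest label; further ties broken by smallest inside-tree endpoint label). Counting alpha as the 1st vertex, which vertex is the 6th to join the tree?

Grow the tree from alpha using Prim:
Step 1: cheapest edge leaving the tree is alpha–mu (8); add mu.
Step 2: cheapest edge leaving the tree is alpha–rho (8); add rho.
Step 3: cheapest edge leaving the tree is kappa–rho (2); add kappa.
Step 4: cheapest edge leaving the tree is beta–kappa (5); add beta.
Step 5: cheapest edge leaving the tree is beta–eta (4); add eta.
Step 6: cheapest edge leaving the tree is epsilon–rho (6); add epsilon.
Vertex order: alpha, mu, rho, kappa, beta, eta, epsilon. The 6th vertex is eta.

eta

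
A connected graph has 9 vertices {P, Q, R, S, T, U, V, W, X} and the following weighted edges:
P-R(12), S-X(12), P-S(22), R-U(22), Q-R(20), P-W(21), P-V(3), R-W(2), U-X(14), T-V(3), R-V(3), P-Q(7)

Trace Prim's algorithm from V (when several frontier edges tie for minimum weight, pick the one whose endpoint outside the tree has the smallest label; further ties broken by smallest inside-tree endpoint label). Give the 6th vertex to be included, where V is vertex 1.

Prim, starting at V.
Step 1: frontier [P-V 3, R-V 3, T-V 3] → take P-V (3); add P.
Step 2: frontier [P-Q 7, P-R 12, P-W 21, P-S 22, R-V 3, T-V 3] → take R-V (3); add R.
Step 3: frontier [P-Q 7, P-W 21, P-S 22, R-W 2, Q-R 20, R-U 22, T-V 3] → take R-W (2); add W.
Step 4: frontier [P-Q 7, P-S 22, Q-R 20, R-U 22, T-V 3] → take T-V (3); add T.
Step 5: frontier [P-Q 7, P-S 22, Q-R 20, R-U 22] → take P-Q (7); add Q.
Step 6: frontier [P-S 22, R-U 22] → take P-S (22); add S.
Step 7: frontier [R-U 22, S-X 12] → take S-X (12); add X.
Step 8: frontier [R-U 22, U-X 14] → take U-X (14); add U.
Vertex order: V, P, R, W, T, Q, S, X, U. The 6th vertex is Q.

Q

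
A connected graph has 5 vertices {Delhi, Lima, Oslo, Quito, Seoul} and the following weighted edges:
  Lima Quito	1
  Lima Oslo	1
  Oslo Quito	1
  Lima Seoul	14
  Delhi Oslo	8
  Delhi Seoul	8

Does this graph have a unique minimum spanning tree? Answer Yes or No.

Kruskal's algorithm — process edges by increasing weight (ties by edge label):
Lima Oslo (1): add. Components now {Delhi} {Seoul} {Lima,Oslo} {Quito}
Lima Quito (1): add. Components now {Delhi} {Seoul} {Lima,Oslo,Quito}
Oslo Quito (1): skip — Oslo and Quito already connected.
Delhi Oslo (8): add. Components now {Delhi,Lima,Oslo,Quito} {Seoul}
Delhi Seoul (8): add. Components now {Delhi,Lima,Oslo,Quito,Seoul}
Non-tree edge Oslo Quito has weight 1, equal to the heaviest edge on its tree cycle — swapping gives another MST of the same weight. Not unique.

No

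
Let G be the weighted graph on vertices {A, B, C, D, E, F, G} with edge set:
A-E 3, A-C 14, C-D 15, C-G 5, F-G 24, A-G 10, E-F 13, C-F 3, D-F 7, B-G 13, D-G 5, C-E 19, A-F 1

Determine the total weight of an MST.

Prim, starting at F.
Step 1: frontier [A-F 1, C-F 3, D-F 7, E-F 13, F-G 24] → take A-F (1); add A.
Step 2: frontier [A-E 3, A-G 10, A-C 14, C-F 3, D-F 7, E-F 13, F-G 24] → take C-F (3); add C.
Step 3: frontier [A-E 3, A-G 10, C-G 5, C-D 15, C-E 19, D-F 7, E-F 13, F-G 24] → take A-E (3); add E.
Step 4: frontier [A-G 10, C-G 5, C-D 15, D-F 7, F-G 24] → take C-G (5); add G.
Step 5: frontier [C-D 15, D-F 7, D-G 5, B-G 13] → take D-G (5); add D.
Step 6: frontier [B-G 13] → take B-G (13); add B.
MST edges: A-F, C-F, A-E, C-G, D-G, B-G; total weight 1+3+3+5+5+13 = 30.

30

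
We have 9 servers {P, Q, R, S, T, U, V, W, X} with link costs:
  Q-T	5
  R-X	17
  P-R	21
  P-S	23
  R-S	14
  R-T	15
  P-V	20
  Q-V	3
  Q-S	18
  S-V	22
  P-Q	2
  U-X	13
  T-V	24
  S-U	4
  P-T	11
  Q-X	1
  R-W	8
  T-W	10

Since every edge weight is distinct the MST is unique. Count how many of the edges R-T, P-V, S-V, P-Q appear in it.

Kruskal: consider edges lightest-first.
Q-X (1): add — endpoints in different components.
P-Q (2): add — endpoints in different components.
Q-V (3): add — endpoints in different components.
S-U (4): add — endpoints in different components.
Q-T (5): add — endpoints in different components.
R-W (8): add — endpoints in different components.
T-W (10): add — endpoints in different components.
P-T (11): skip — T and P already connected.
U-X (13): add — endpoints in different components.
MST edge set: {Q-X, P-Q, Q-V, S-U, Q-T, R-W, T-W, U-X}.
Of the listed edges, {P-Q} are in the MST → 1.

1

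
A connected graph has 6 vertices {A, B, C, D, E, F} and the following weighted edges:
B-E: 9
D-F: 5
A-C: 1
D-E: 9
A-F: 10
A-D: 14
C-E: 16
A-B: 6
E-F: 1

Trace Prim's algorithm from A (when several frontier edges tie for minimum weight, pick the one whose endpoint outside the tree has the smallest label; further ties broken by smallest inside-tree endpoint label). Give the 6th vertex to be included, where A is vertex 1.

Grow the tree from A using Prim:
Step 1: cheapest edge leaving the tree is A-C (1); add C.
Step 2: cheapest edge leaving the tree is A-B (6); add B.
Step 3: cheapest edge leaving the tree is B-E (9); add E.
Step 4: cheapest edge leaving the tree is E-F (1); add F.
Step 5: cheapest edge leaving the tree is D-F (5); add D.
Vertex order: A, C, B, E, F, D. The 6th vertex is D.

D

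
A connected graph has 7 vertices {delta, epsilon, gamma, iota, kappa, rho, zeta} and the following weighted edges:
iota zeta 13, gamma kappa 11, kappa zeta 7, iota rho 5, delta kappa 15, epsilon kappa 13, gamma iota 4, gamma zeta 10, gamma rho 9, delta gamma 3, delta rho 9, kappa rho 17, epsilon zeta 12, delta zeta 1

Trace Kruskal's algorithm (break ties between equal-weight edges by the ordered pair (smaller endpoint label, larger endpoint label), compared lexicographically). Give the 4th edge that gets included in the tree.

iota-rho

Kruskal's algorithm — process edges by increasing weight (ties by edge label):
delta zeta (1): add — endpoints in different components.
delta gamma (3): add — endpoints in different components.
gamma iota (4): add — endpoints in different components.
iota rho (5): add — endpoints in different components.
kappa zeta (7): add — endpoints in different components.
delta rho (9): skip — rho and delta already connected.
gamma rho (9): skip — gamma and rho already connected.
gamma zeta (10): skip — gamma and zeta already connected.
gamma kappa (11): skip — kappa and gamma already connected.
epsilon zeta (12): add — endpoints in different components.
The 4th edge added is iota rho.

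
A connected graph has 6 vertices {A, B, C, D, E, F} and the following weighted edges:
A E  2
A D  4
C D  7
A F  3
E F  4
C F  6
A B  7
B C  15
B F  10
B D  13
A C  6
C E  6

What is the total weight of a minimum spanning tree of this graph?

Prim's algorithm from F:
Step 1: cheapest edge leaving the tree is A F (3); add A.
Step 2: cheapest edge leaving the tree is A E (2); add E.
Step 3: cheapest edge leaving the tree is A D (4); add D.
Step 4: cheapest edge leaving the tree is A C (6); add C.
Step 5: cheapest edge leaving the tree is A B (7); add B.
MST edges: A F, A E, A D, A C, A B; total weight 3+2+4+6+7 = 22.

22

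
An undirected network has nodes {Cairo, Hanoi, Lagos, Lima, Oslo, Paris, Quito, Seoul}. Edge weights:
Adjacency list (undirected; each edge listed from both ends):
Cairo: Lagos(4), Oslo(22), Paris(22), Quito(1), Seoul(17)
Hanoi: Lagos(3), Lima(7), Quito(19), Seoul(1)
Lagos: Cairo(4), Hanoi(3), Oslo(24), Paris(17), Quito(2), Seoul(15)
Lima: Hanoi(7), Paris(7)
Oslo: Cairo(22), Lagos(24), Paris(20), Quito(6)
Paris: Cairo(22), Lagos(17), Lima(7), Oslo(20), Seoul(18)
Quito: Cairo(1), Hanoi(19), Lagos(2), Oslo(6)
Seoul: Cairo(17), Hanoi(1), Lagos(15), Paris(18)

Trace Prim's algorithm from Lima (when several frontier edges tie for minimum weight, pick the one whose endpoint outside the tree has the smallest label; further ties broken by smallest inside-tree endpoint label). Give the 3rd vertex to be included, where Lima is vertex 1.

Seoul

Prim, starting at Lima.
Step 1: cheapest edge leaving the tree is Hanoi-Lima (7); add Hanoi.
Step 2: cheapest edge leaving the tree is Hanoi-Seoul (1); add Seoul.
Step 3: cheapest edge leaving the tree is Hanoi-Lagos (3); add Lagos.
Step 4: cheapest edge leaving the tree is Lagos-Quito (2); add Quito.
Step 5: cheapest edge leaving the tree is Cairo-Quito (1); add Cairo.
Step 6: cheapest edge leaving the tree is Oslo-Quito (6); add Oslo.
Step 7: cheapest edge leaving the tree is Lima-Paris (7); add Paris.
Vertex order: Lima, Hanoi, Seoul, Lagos, Quito, Cairo, Oslo, Paris. The 3rd vertex is Seoul.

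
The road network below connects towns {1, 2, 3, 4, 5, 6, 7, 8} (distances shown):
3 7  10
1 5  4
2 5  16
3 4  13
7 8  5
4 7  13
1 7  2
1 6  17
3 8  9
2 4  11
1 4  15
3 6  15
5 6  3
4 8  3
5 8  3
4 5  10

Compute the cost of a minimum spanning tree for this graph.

Grow the tree from 7 using Prim:
Step 1: cheapest edge leaving the tree is 1 7 (2); add 1.
Step 2: cheapest edge leaving the tree is 1 5 (4); add 5.
Step 3: cheapest edge leaving the tree is 5 6 (3); add 6.
Step 4: cheapest edge leaving the tree is 5 8 (3); add 8.
Step 5: cheapest edge leaving the tree is 4 8 (3); add 4.
Step 6: cheapest edge leaving the tree is 3 8 (9); add 3.
Step 7: cheapest edge leaving the tree is 2 4 (11); add 2.
MST edges: 1 7, 1 5, 5 6, 5 8, 4 8, 3 8, 2 4; total weight 2+4+3+3+3+9+11 = 35.

35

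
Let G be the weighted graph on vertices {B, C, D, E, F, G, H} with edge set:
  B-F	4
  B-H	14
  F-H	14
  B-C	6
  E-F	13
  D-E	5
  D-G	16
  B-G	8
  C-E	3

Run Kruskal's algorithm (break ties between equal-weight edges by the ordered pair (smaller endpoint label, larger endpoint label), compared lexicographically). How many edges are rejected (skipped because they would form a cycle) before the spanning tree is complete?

Kruskal's algorithm — process edges by increasing weight (ties by edge label):
C-E (3): add — endpoints in different components.
B-F (4): add — endpoints in different components.
D-E (5): add — endpoints in different components.
B-C (6): add — endpoints in different components.
B-G (8): add — endpoints in different components.
E-F (13): skip — E and F already connected.
B-H (14): add — endpoints in different components.
Edges rejected before the tree was complete: 1.

1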